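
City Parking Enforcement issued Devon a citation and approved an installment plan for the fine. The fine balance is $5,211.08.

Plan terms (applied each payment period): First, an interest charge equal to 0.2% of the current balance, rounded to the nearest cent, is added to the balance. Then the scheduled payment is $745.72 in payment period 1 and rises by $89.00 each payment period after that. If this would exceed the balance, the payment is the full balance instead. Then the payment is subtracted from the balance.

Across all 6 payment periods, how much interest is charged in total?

Payment period 1: opening $5,211.08; interest $10.42 → $5,221.50; payment $745.72; balance $4,475.78
Payment period 2: opening $4,475.78; interest $8.95 → $4,484.73; payment $834.72; balance $3,650.01
Payment period 3: opening $3,650.01; interest $7.30 → $3,657.31; payment $923.72; balance $2,733.59
Payment period 4: opening $2,733.59; interest $5.47 → $2,739.06; payment $1,012.72; balance $1,726.34
Payment period 5: opening $1,726.34; interest $3.45 → $1,729.79; payment $1,101.72; balance $628.07
Payment period 6: opening $628.07; interest $1.26 → $629.33; payment $629.33; balance $0.00
Total interest: $10.42 + $8.95 + $7.30 + $5.47 + $3.45 + $1.26 = $36.85

$36.85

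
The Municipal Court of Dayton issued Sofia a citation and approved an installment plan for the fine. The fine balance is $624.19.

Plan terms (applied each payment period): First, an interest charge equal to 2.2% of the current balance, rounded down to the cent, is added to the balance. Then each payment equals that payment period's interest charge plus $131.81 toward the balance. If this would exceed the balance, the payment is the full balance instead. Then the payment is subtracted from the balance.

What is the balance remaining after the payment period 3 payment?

Payment period 1: opening $624.19; interest $13.73 → $637.92; payment $145.54; balance $492.38
Payment period 2: opening $492.38; interest $10.83 → $503.21; payment $142.64; balance $360.57
Payment period 3: opening $360.57; interest $7.93 → $368.50; payment $139.74; balance $228.76

$228.76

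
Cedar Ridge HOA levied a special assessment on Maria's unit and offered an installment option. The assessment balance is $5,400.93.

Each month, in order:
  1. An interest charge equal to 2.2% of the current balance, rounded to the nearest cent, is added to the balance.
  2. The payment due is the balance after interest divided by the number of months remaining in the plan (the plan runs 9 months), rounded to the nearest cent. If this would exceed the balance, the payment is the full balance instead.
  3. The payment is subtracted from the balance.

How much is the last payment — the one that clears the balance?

# | Opening | Interest | Payment | End bal
1 | $5,400.93 | $118.82 | $613.31 | $4,906.44
2 | $4,906.44 | $107.94 | $626.80 | $4,387.58
3 | $4,387.58 | $96.53 | $640.59 | $3,843.52
4 | $3,843.52 | $84.56 | $654.68 | $3,273.40
5 | $3,273.40 | $72.01 | $669.08 | $2,676.33
6 | $2,676.33 | $58.88 | $683.80 | $2,051.41
7 | $2,051.41 | $45.13 | $698.85 | $1,397.69
8 | $1,397.69 | $30.75 | $714.22 | $714.22
9 | $714.22 | $15.71 | $729.93 | $0.00

$729.93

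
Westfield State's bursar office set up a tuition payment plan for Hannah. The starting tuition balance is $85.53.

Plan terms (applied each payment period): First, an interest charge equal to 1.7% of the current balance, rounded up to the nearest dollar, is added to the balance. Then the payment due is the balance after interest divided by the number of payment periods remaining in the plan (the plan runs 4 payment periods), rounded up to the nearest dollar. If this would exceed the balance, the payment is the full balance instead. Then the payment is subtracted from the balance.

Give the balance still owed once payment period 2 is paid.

$44.53

Payment period 1: $85.53 +$2.00 interest = $87.53; pay $22.00 → $65.53
Payment period 2: $65.53 +$2.00 interest = $67.53; pay $23.00 → $44.53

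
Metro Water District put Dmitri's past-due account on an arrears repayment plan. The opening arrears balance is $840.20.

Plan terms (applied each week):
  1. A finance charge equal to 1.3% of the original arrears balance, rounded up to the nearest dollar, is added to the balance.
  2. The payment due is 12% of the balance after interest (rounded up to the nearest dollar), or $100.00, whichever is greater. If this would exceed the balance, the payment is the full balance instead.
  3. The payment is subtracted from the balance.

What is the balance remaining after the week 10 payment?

$0.00

Week 1: $840.20 +$11.00 interest = $851.20; pay $103.00 → $748.20
Week 2: $748.20 +$11.00 interest = $759.20; pay $100.00 → $659.20
Week 3: $659.20 +$11.00 interest = $670.20; pay $100.00 → $570.20
Week 4: $570.20 +$11.00 interest = $581.20; pay $100.00 → $481.20
Week 5: $481.20 +$11.00 interest = $492.20; pay $100.00 → $392.20
Week 6: $392.20 +$11.00 interest = $403.20; pay $100.00 → $303.20
Week 7: $303.20 +$11.00 interest = $314.20; pay $100.00 → $214.20
Week 8: $214.20 +$11.00 interest = $225.20; pay $100.00 → $125.20
Week 9: $125.20 +$11.00 interest = $136.20; pay $100.00 → $36.20
Week 10: $36.20 +$11.00 interest = $47.20; pay $47.20 → $0.00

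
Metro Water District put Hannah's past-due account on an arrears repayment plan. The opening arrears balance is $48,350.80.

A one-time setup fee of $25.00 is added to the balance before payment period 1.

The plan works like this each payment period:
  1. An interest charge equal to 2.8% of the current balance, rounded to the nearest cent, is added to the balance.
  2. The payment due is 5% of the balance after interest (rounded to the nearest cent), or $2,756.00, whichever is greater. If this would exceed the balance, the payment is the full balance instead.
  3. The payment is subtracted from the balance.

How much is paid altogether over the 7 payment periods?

Payment period 1: $48,375.80 +$1,354.52 interest = $49,730.32; pay $2,756.00 → $46,974.32
Payment period 2: $46,974.32 +$1,315.28 interest = $48,289.60; pay $2,756.00 → $45,533.60
Payment period 3: $45,533.60 +$1,274.94 interest = $46,808.54; pay $2,756.00 → $44,052.54
Payment period 4: $44,052.54 +$1,233.47 interest = $45,286.01; pay $2,756.00 → $42,530.01
Payment period 5: $42,530.01 +$1,190.84 interest = $43,720.85; pay $2,756.00 → $40,964.85
Payment period 6: $40,964.85 +$1,147.02 interest = $42,111.87; pay $2,756.00 → $39,355.87
Payment period 7: $39,355.87 +$1,101.96 interest = $40,457.83; pay $2,756.00 → $37,701.83
Total paid: $19,292.00

$19,292.00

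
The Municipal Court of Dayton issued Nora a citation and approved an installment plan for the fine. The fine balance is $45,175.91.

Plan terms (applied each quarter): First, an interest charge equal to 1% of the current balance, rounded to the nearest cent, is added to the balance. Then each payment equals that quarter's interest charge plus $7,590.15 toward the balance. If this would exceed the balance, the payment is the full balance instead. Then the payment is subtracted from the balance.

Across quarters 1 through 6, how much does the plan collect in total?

$46,747.94

Quarter 1: opening $45,175.91; interest $451.76 → $45,627.67; payment $8,041.91; balance $37,585.76
Quarter 2: opening $37,585.76; interest $375.86 → $37,961.62; payment $7,966.01; balance $29,995.61
Quarter 3: opening $29,995.61; interest $299.96 → $30,295.57; payment $7,890.11; balance $22,405.46
Quarter 4: opening $22,405.46; interest $224.05 → $22,629.51; payment $7,814.20; balance $14,815.31
Quarter 5: opening $14,815.31; interest $148.15 → $14,963.46; payment $7,738.30; balance $7,225.16
Quarter 6: opening $7,225.16; interest $72.25 → $7,297.41; payment $7,297.41; balance $0.00
Total paid: $46,747.94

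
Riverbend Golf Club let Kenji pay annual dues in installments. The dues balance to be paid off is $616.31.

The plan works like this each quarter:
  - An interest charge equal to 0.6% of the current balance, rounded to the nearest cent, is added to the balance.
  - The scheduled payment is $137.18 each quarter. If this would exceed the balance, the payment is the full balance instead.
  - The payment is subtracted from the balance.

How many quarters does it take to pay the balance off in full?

5

Quarter 1: opening $616.31; interest $3.70 → $620.01; payment $137.18; balance $482.83
Quarter 2: opening $482.83; interest $2.90 → $485.73; payment $137.18; balance $348.55
Quarter 3: opening $348.55; interest $2.09 → $350.64; payment $137.18; balance $213.46
Quarter 4: opening $213.46; interest $1.28 → $214.74; payment $137.18; balance $77.56
Quarter 5: opening $77.56; interest $0.47 → $78.03; payment $78.03; balance $0.00
Balance reaches $0.00 in quarter 5.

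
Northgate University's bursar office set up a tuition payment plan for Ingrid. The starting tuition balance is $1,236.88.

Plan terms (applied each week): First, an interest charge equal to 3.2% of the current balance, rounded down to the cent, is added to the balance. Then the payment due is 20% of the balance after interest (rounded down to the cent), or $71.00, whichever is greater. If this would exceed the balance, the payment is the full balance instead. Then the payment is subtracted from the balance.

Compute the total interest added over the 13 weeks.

$199.25

Week 1: $1,236.88 +$39.58 interest = $1,276.46; pay $255.29 → $1,021.17
Week 2: $1,021.17 +$32.67 interest = $1,053.84; pay $210.76 → $843.08
Week 3: $843.08 +$26.97 interest = $870.05; pay $174.01 → $696.04
Week 4: $696.04 +$22.27 interest = $718.31; pay $143.66 → $574.65
Week 5: $574.65 +$18.38 interest = $593.03; pay $118.60 → $474.43
Week 6: $474.43 +$15.18 interest = $489.61; pay $97.92 → $391.69
Week 7: $391.69 +$12.53 interest = $404.22; pay $80.84 → $323.38
Week 8: $323.38 +$10.34 interest = $333.72; pay $71.00 → $262.72
Week 9: $262.72 +$8.40 interest = $271.12; pay $71.00 → $200.12
Week 10: $200.12 +$6.40 interest = $206.52; pay $71.00 → $135.52
Week 11: $135.52 +$4.33 interest = $139.85; pay $71.00 → $68.85
Week 12: $68.85 +$2.20 interest = $71.05; pay $71.00 → $0.05
Week 13: $0.05 +$0.00 interest = $0.05; pay $0.05 → $0.00
Total interest: $39.58 + $32.67 + $26.97 + $22.27 + $18.38 + $15.18 + $12.53 + $10.34 + $8.40 + $6.40 + $4.33 + $2.20 + $0.00 = $199.25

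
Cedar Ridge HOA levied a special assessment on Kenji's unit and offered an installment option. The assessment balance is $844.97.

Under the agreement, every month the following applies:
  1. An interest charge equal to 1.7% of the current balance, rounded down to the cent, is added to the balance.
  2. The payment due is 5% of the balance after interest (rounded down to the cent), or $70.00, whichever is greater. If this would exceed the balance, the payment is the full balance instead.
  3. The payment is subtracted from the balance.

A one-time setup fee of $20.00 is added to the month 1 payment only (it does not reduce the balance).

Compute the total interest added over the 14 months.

Month 1: $844.97 +$14.36 interest = $859.33; pay $70.00 (+ $20.00 fee) → $789.33
Month 2: $789.33 +$13.41 interest = $802.74; pay $70.00 → $732.74
Month 3: $732.74 +$12.45 interest = $745.19; pay $70.00 → $675.19
Month 4: $675.19 +$11.47 interest = $686.66; pay $70.00 → $616.66
Month 5: $616.66 +$10.48 interest = $627.14; pay $70.00 → $557.14
Month 6: $557.14 +$9.47 interest = $566.61; pay $70.00 → $496.61
Month 7: $496.61 +$8.44 interest = $505.05; pay $70.00 → $435.05
Month 8: $435.05 +$7.39 interest = $442.44; pay $70.00 → $372.44
Month 9: $372.44 +$6.33 interest = $378.77; pay $70.00 → $308.77
Month 10: $308.77 +$5.24 interest = $314.01; pay $70.00 → $244.01
Month 11: $244.01 +$4.14 interest = $248.15; pay $70.00 → $178.15
Month 12: $178.15 +$3.02 interest = $181.17; pay $70.00 → $111.17
Month 13: $111.17 +$1.88 interest = $113.05; pay $70.00 → $43.05
Month 14: $43.05 +$0.73 interest = $43.78; pay $43.78 → $0.00
Total interest: $14.36 + $13.41 + $12.45 + $11.47 + $10.48 + $9.47 + $8.44 + $7.39 + $6.33 + $5.24 + $4.14 + $3.02 + $1.88 + $0.73 = $108.81

$108.81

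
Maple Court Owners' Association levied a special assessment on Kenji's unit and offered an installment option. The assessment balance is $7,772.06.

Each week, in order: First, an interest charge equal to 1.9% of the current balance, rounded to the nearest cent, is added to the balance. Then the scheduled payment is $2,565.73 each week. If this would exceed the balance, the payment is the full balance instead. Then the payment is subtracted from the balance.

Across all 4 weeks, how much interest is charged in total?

$311.51

Week 1: opening $7,772.06; interest $147.67 → $7,919.73; payment $2,565.73; balance $5,354.00
Week 2: opening $5,354.00; interest $101.73 → $5,455.73; payment $2,565.73; balance $2,890.00
Week 3: opening $2,890.00; interest $54.91 → $2,944.91; payment $2,565.73; balance $379.18
Week 4: opening $379.18; interest $7.20 → $386.38; payment $386.38; balance $0.00
Total interest: $147.67 + $101.73 + $54.91 + $7.20 = $311.51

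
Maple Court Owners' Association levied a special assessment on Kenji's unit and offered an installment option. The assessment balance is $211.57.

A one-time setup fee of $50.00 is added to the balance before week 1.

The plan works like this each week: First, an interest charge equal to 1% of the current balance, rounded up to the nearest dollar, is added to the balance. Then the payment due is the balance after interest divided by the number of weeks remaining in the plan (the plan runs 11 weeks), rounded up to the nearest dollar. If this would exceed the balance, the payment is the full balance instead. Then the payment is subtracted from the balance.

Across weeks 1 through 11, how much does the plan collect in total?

$283.57

# | Opening | Interest | Payment | End bal
1 | $261.57 | $3.00 | $25.00 | $239.57
2 | $239.57 | $3.00 | $25.00 | $217.57
3 | $217.57 | $3.00 | $25.00 | $195.57
4 | $195.57 | $2.00 | $25.00 | $172.57
5 | $172.57 | $2.00 | $25.00 | $149.57
6 | $149.57 | $2.00 | $26.00 | $125.57
7 | $125.57 | $2.00 | $26.00 | $101.57
8 | $101.57 | $2.00 | $26.00 | $77.57
9 | $77.57 | $1.00 | $27.00 | $51.57
10 | $51.57 | $1.00 | $27.00 | $25.57
11 | $25.57 | $1.00 | $26.57 | $0.00
Total paid: $283.57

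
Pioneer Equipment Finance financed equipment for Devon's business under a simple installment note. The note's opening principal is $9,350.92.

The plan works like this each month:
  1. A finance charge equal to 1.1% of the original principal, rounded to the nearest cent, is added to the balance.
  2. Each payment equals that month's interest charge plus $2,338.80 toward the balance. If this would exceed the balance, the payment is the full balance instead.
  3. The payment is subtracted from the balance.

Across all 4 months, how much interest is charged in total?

$411.44

Month 1: opening $9,350.92; interest $102.86 → $9,453.78; payment $2,441.66; balance $7,012.12
Month 2: opening $7,012.12; interest $102.86 → $7,114.98; payment $2,441.66; balance $4,673.32
Month 3: opening $4,673.32; interest $102.86 → $4,776.18; payment $2,441.66; balance $2,334.52
Month 4: opening $2,334.52; interest $102.86 → $2,437.38; payment $2,437.38; balance $0.00
Total interest: $102.86 + $102.86 + $102.86 + $102.86 = $411.44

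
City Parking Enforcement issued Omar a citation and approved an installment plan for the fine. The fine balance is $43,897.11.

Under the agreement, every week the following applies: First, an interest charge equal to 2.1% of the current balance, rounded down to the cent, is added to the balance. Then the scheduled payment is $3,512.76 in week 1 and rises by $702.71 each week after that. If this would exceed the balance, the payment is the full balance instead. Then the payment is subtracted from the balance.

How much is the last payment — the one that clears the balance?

Week 1: $43,897.11 +$921.83 interest = $44,818.94; pay $3,512.76 → $41,306.18
Week 2: $41,306.18 +$867.42 interest = $42,173.60; pay $4,215.47 → $37,958.13
Week 3: $37,958.13 +$797.12 interest = $38,755.25; pay $4,918.18 → $33,837.07
Week 4: $33,837.07 +$710.57 interest = $34,547.64; pay $5,620.89 → $28,926.75
Week 5: $28,926.75 +$607.46 interest = $29,534.21; pay $6,323.60 → $23,210.61
Week 6: $23,210.61 +$487.42 interest = $23,698.03; pay $7,026.31 → $16,671.72
Week 7: $16,671.72 +$350.10 interest = $17,021.82; pay $7,729.02 → $9,292.80
Week 8: $9,292.80 +$195.14 interest = $9,487.94; pay $8,431.73 → $1,056.21
Week 9: $1,056.21 +$22.18 interest = $1,078.39; pay $1,078.39 → $0.00

$1,078.39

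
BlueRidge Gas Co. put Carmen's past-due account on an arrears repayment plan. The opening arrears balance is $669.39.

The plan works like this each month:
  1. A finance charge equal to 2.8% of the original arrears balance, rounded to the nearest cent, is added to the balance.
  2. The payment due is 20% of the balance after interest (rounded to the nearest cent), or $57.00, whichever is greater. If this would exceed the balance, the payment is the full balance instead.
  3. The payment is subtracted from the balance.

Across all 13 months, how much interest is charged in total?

$243.62

Month 1: opening $669.39; interest $18.74 → $688.13; payment $137.63; balance $550.50
Month 2: opening $550.50; interest $18.74 → $569.24; payment $113.85; balance $455.39
Month 3: opening $455.39; interest $18.74 → $474.13; payment $94.83; balance $379.30
Month 4: opening $379.30; interest $18.74 → $398.04; payment $79.61; balance $318.43
Month 5: opening $318.43; interest $18.74 → $337.17; payment $67.43; balance $269.74
Month 6: opening $269.74; interest $18.74 → $288.48; payment $57.70; balance $230.78
Month 7: opening $230.78; interest $18.74 → $249.52; payment $57.00; balance $192.52
Month 8: opening $192.52; interest $18.74 → $211.26; payment $57.00; balance $154.26
Month 9: opening $154.26; interest $18.74 → $173.00; payment $57.00; balance $116.00
Month 10: opening $116.00; interest $18.74 → $134.74; payment $57.00; balance $77.74
Month 11: opening $77.74; interest $18.74 → $96.48; payment $57.00; balance $39.48
Month 12: opening $39.48; interest $18.74 → $58.22; payment $57.00; balance $1.22
Month 13: opening $1.22; interest $18.74 → $19.96; payment $19.96; balance $0.00
Total interest: $18.74 + $18.74 + $18.74 + $18.74 + $18.74 + $18.74 + $18.74 + $18.74 + $18.74 + $18.74 + $18.74 + $18.74 + $18.74 = $243.62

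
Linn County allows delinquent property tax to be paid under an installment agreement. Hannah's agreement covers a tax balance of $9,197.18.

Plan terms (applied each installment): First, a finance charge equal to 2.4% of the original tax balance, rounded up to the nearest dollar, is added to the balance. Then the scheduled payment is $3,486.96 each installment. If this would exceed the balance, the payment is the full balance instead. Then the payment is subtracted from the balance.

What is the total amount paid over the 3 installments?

Installment 1: opening $9,197.18; interest $221.00 → $9,418.18; payment $3,486.96; balance $5,931.22
Installment 2: opening $5,931.22; interest $221.00 → $6,152.22; payment $3,486.96; balance $2,665.26
Installment 3: opening $2,665.26; interest $221.00 → $2,886.26; payment $2,886.26; balance $0.00
Total paid: $9,860.18

$9,860.18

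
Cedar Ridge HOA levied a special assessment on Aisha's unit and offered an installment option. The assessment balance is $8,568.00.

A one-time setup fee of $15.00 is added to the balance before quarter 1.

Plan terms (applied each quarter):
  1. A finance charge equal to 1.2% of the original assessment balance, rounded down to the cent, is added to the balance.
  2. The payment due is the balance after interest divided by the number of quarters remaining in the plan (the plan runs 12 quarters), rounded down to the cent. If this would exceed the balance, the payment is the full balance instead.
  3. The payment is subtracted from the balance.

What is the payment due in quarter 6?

$782.40

# | Opening | Interest | Payment | End bal
1 | $8,583.00 | $102.81 | $723.81 | $7,962.00
2 | $7,962.00 | $102.81 | $733.16 | $7,331.65
3 | $7,331.65 | $102.81 | $743.44 | $6,691.02
4 | $6,691.02 | $102.81 | $754.87 | $6,038.96
5 | $6,038.96 | $102.81 | $767.72 | $5,374.05
6 | $5,374.05 | $102.81 | $782.40 | $4,694.46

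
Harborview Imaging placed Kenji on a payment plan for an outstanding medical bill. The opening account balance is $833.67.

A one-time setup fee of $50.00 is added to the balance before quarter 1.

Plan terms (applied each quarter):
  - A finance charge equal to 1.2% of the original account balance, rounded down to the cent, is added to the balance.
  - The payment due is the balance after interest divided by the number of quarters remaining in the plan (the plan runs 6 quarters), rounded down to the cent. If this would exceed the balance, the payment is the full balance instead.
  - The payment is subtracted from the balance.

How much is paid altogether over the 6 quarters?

$943.67

Quarter 1: $883.67 +$10.00 interest = $893.67; pay $148.94 → $744.73
Quarter 2: $744.73 +$10.00 interest = $754.73; pay $150.94 → $603.79
Quarter 3: $603.79 +$10.00 interest = $613.79; pay $153.44 → $460.35
Quarter 4: $460.35 +$10.00 interest = $470.35; pay $156.78 → $313.57
Quarter 5: $313.57 +$10.00 interest = $323.57; pay $161.78 → $161.79
Quarter 6: $161.79 +$10.00 interest = $171.79; pay $171.79 → $0.00
Total paid: $943.67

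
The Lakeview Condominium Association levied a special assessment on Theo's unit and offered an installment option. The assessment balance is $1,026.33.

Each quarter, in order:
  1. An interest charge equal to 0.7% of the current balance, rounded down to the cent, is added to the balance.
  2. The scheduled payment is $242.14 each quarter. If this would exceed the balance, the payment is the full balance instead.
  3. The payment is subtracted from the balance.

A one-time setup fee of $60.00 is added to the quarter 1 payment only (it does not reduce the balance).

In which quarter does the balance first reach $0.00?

5

Quarter 1: opening $1,026.33; interest $7.18 → $1,033.51; payment $242.14 (+ $60.00 fee); balance $791.37
Quarter 2: opening $791.37; interest $5.53 → $796.90; payment $242.14; balance $554.76
Quarter 3: opening $554.76; interest $3.88 → $558.64; payment $242.14; balance $316.50
Quarter 4: opening $316.50; interest $2.21 → $318.71; payment $242.14; balance $76.57
Quarter 5: opening $76.57; interest $0.53 → $77.10; payment $77.10; balance $0.00
Balance reaches $0.00 in quarter 5.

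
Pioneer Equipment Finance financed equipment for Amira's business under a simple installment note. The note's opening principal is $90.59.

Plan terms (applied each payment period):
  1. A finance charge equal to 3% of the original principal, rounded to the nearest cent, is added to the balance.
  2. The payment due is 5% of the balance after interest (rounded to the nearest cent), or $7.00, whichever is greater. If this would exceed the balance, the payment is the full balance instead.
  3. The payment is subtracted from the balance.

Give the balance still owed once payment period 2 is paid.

$82.03

Payment period 1: $90.59 +$2.72 interest = $93.31; pay $7.00 → $86.31
Payment period 2: $86.31 +$2.72 interest = $89.03; pay $7.00 → $82.03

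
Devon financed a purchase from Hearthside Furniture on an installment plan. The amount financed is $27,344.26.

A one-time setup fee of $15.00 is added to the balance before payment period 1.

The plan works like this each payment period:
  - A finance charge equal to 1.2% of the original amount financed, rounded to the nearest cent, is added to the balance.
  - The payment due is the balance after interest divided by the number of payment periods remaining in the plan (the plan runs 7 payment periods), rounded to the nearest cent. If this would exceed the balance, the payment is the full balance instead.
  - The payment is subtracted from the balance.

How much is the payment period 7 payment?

Payment period 1: opening $27,359.26; interest $328.13 → $27,687.39; payment $3,955.34; balance $23,732.05
Payment period 2: opening $23,732.05; interest $328.13 → $24,060.18; payment $4,010.03; balance $20,050.15
Payment period 3: opening $20,050.15; interest $328.13 → $20,378.28; payment $4,075.66; balance $16,302.62
Payment period 4: opening $16,302.62; interest $328.13 → $16,630.75; payment $4,157.69; balance $12,473.06
Payment period 5: opening $12,473.06; interest $328.13 → $12,801.19; payment $4,267.06; balance $8,534.13
Payment period 6: opening $8,534.13; interest $328.13 → $8,862.26; payment $4,431.13; balance $4,431.13
Payment period 7: opening $4,431.13; interest $328.13 → $4,759.26; payment $4,759.26; balance $0.00

$4,759.26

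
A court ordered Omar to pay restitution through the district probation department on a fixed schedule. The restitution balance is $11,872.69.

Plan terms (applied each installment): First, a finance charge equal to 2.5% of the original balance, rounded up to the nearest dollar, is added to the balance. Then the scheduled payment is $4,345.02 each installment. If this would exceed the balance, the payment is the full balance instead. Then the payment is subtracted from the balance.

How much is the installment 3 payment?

$4,073.65

Installment 1: $11,872.69 +$297.00 interest = $12,169.69; pay $4,345.02 → $7,824.67
Installment 2: $7,824.67 +$297.00 interest = $8,121.67; pay $4,345.02 → $3,776.65
Installment 3: $3,776.65 +$297.00 interest = $4,073.65; pay $4,073.65 → $0.00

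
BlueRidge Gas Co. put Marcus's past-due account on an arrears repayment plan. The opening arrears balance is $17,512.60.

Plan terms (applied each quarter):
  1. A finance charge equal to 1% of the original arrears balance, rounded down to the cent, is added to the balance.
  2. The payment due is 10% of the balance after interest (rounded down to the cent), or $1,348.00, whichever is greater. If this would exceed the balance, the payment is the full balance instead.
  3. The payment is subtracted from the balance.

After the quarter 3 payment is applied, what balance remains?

Quarter 1: opening $17,512.60; interest $175.12 → $17,687.72; payment $1,768.77; balance $15,918.95
Quarter 2: opening $15,918.95; interest $175.12 → $16,094.07; payment $1,609.40; balance $14,484.67
Quarter 3: opening $14,484.67; interest $175.12 → $14,659.79; payment $1,465.97; balance $13,193.82

$13,193.82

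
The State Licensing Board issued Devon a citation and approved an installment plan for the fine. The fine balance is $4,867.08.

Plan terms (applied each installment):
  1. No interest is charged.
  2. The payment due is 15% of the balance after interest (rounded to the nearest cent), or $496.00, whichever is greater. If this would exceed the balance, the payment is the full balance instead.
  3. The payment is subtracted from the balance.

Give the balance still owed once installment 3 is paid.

# | Opening | Payment | End bal
1 | $4,867.08 | $730.06 | $4,137.02
2 | $4,137.02 | $620.55 | $3,516.47
3 | $3,516.47 | $527.47 | $2,989.00

$2,989.00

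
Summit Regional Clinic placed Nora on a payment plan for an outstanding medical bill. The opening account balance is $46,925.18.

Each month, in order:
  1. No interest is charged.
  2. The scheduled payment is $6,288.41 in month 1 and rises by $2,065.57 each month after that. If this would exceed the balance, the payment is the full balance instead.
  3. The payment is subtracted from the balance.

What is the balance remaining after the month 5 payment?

$0.00

Month 1: $46,925.18 − $6,288.41 → $40,636.77
Month 2: $40,636.77 − $8,353.98 → $32,282.79
Month 3: $32,282.79 − $10,419.55 → $21,863.24
Month 4: $21,863.24 − $12,485.12 → $9,378.12
Month 5: $9,378.12 − $9,378.12 → $0.00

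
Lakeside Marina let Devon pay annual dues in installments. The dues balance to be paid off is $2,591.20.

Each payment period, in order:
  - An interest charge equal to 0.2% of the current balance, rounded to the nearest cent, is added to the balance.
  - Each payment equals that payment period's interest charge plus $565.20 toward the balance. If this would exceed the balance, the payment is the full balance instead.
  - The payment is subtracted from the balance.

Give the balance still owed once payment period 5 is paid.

Payment period 1: $2,591.20 +$5.18 interest = $2,596.38; pay $570.38 → $2,026.00
Payment period 2: $2,026.00 +$4.05 interest = $2,030.05; pay $569.25 → $1,460.80
Payment period 3: $1,460.80 +$2.92 interest = $1,463.72; pay $568.12 → $895.60
Payment period 4: $895.60 +$1.79 interest = $897.39; pay $566.99 → $330.40
Payment period 5: $330.40 +$0.66 interest = $331.06; pay $331.06 → $0.00

$0.00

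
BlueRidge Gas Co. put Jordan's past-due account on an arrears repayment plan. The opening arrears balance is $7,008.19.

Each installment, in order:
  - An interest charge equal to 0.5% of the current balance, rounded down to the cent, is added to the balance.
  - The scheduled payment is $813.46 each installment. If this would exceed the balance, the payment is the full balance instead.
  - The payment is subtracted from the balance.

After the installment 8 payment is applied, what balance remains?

$670.72

Installment 1: $7,008.19 +$35.04 interest = $7,043.23; pay $813.46 → $6,229.77
Installment 2: $6,229.77 +$31.14 interest = $6,260.91; pay $813.46 → $5,447.45
Installment 3: $5,447.45 +$27.23 interest = $5,474.68; pay $813.46 → $4,661.22
Installment 4: $4,661.22 +$23.30 interest = $4,684.52; pay $813.46 → $3,871.06
Installment 5: $3,871.06 +$19.35 interest = $3,890.41; pay $813.46 → $3,076.95
Installment 6: $3,076.95 +$15.38 interest = $3,092.33; pay $813.46 → $2,278.87
Installment 7: $2,278.87 +$11.39 interest = $2,290.26; pay $813.46 → $1,476.80
Installment 8: $1,476.80 +$7.38 interest = $1,484.18; pay $813.46 → $670.72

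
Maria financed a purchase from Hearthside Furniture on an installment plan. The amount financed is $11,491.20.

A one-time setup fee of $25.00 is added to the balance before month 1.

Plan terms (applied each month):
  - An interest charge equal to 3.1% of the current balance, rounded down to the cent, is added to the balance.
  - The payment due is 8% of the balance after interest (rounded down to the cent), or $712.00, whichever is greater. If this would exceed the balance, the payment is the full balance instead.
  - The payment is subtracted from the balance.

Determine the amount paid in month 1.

Month 1: opening $11,516.20; interest $357.00 → $11,873.20; payment $949.85; balance $10,923.35

$949.85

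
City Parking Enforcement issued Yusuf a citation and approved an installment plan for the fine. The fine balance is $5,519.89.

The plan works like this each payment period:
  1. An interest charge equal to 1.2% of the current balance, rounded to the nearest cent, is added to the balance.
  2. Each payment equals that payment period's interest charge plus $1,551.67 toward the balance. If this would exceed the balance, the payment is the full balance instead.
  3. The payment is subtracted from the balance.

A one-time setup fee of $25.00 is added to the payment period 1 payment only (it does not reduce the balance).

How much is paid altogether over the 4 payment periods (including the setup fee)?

$5,698.13

Payment period 1: opening $5,519.89; interest $66.24 → $5,586.13; payment $1,617.91 (+ $25.00 fee); balance $3,968.22
Payment period 2: opening $3,968.22; interest $47.62 → $4,015.84; payment $1,599.29; balance $2,416.55
Payment period 3: opening $2,416.55; interest $29.00 → $2,445.55; payment $1,580.67; balance $864.88
Payment period 4: opening $864.88; interest $10.38 → $875.26; payment $875.26; balance $0.00
Total paid: $5,698.13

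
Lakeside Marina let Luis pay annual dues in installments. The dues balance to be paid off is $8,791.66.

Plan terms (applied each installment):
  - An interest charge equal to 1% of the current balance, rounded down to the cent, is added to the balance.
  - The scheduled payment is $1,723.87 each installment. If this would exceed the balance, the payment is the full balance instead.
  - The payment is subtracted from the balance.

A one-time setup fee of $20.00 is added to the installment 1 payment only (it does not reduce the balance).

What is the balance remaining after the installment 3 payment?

Installment 1: opening $8,791.66; interest $87.91 → $8,879.57; payment $1,723.87 (+ $20.00 fee); balance $7,155.70
Installment 2: opening $7,155.70; interest $71.55 → $7,227.25; payment $1,723.87; balance $5,503.38
Installment 3: opening $5,503.38; interest $55.03 → $5,558.41; payment $1,723.87; balance $3,834.54

$3,834.54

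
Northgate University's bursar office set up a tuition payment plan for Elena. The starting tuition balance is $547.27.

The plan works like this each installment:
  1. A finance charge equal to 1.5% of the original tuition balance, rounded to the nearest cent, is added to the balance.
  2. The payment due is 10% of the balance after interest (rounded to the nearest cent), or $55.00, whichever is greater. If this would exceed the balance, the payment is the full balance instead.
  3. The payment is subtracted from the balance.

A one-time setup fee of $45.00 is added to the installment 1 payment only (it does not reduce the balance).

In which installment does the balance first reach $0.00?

Installment 1: opening $547.27; interest $8.21 → $555.48; payment $55.55 (+ $45.00 fee); balance $499.93
Installment 2: opening $499.93; interest $8.21 → $508.14; payment $55.00; balance $453.14
Installment 3: opening $453.14; interest $8.21 → $461.35; payment $55.00; balance $406.35
Installment 4: opening $406.35; interest $8.21 → $414.56; payment $55.00; balance $359.56
Installment 5: opening $359.56; interest $8.21 → $367.77; payment $55.00; balance $312.77
Installment 6: opening $312.77; interest $8.21 → $320.98; payment $55.00; balance $265.98
Installment 7: opening $265.98; interest $8.21 → $274.19; payment $55.00; balance $219.19
Installment 8: opening $219.19; interest $8.21 → $227.40; payment $55.00; balance $172.40
Installment 9: opening $172.40; interest $8.21 → $180.61; payment $55.00; balance $125.61
Installment 10: opening $125.61; interest $8.21 → $133.82; payment $55.00; balance $78.82
Installment 11: opening $78.82; interest $8.21 → $87.03; payment $55.00; balance $32.03
Installment 12: opening $32.03; interest $8.21 → $40.24; payment $40.24; balance $0.00
Balance reaches $0.00 in installment 12.

12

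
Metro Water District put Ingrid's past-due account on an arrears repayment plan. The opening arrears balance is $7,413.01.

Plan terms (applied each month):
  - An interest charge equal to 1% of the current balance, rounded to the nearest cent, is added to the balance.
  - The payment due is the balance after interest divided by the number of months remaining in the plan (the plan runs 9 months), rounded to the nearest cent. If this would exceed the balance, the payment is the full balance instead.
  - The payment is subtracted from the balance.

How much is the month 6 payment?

Month 1: $7,413.01 +$74.13 interest = $7,487.14; pay $831.90 → $6,655.24
Month 2: $6,655.24 +$66.55 interest = $6,721.79; pay $840.22 → $5,881.57
Month 3: $5,881.57 +$58.82 interest = $5,940.39; pay $848.63 → $5,091.76
Month 4: $5,091.76 +$50.92 interest = $5,142.68; pay $857.11 → $4,285.57
Month 5: $4,285.57 +$42.86 interest = $4,328.43; pay $865.69 → $3,462.74
Month 6: $3,462.74 +$34.63 interest = $3,497.37; pay $874.34 → $2,623.03

$874.34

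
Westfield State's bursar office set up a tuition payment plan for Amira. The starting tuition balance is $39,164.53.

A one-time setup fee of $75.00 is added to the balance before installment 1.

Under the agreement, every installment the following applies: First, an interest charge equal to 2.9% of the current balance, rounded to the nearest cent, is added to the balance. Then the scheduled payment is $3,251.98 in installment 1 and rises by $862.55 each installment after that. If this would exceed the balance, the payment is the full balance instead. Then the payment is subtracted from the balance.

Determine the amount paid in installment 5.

Installment 1: opening $39,239.53; interest $1,137.95 → $40,377.48; payment $3,251.98; balance $37,125.50
Installment 2: opening $37,125.50; interest $1,076.64 → $38,202.14; payment $4,114.53; balance $34,087.61
Installment 3: opening $34,087.61; interest $988.54 → $35,076.15; payment $4,977.08; balance $30,099.07
Installment 4: opening $30,099.07; interest $872.87 → $30,971.94; payment $5,839.63; balance $25,132.31
Installment 5: opening $25,132.31; interest $728.84 → $25,861.15; payment $6,702.18; balance $19,158.97

$6,702.18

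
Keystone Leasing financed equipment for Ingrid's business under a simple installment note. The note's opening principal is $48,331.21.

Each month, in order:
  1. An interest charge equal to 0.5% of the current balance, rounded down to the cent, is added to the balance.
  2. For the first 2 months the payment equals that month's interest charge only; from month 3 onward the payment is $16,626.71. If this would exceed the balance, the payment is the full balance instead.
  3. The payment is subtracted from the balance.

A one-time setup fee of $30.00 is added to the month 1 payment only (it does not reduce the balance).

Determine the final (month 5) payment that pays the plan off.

Month 1: $48,331.21 +$241.65 interest = $48,572.86; pay $241.65 (+ $30.00 fee) → $48,331.21
Month 2: $48,331.21 +$241.65 interest = $48,572.86; pay $241.65 → $48,331.21
Month 3: $48,331.21 +$241.65 interest = $48,572.86; pay $16,626.71 → $31,946.15
Month 4: $31,946.15 +$159.73 interest = $32,105.88; pay $16,626.71 → $15,479.17
Month 5: $15,479.17 +$77.39 interest = $15,556.56; pay $15,556.56 → $0.00

$15,556.56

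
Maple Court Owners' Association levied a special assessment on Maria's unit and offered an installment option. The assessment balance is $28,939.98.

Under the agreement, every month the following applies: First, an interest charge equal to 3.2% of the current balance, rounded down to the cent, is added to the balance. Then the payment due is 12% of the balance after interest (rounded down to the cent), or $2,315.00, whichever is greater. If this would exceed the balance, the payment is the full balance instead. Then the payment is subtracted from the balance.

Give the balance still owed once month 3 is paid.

# | Opening | Interest | Payment | End bal
1 | $28,939.98 | $926.07 | $3,583.92 | $26,282.13
2 | $26,282.13 | $841.02 | $3,254.77 | $23,868.38
3 | $23,868.38 | $763.78 | $2,955.85 | $21,676.31

$21,676.31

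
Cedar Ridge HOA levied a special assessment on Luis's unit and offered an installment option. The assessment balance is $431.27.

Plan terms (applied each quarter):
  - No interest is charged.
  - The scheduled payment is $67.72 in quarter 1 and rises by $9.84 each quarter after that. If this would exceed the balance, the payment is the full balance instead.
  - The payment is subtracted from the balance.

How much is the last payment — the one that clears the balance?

Quarter 1: $431.27 − $67.72 → $363.55
Quarter 2: $363.55 − $77.56 → $285.99
Quarter 3: $285.99 − $87.40 → $198.59
Quarter 4: $198.59 − $97.24 → $101.35
Quarter 5: $101.35 − $101.35 → $0.00

$101.35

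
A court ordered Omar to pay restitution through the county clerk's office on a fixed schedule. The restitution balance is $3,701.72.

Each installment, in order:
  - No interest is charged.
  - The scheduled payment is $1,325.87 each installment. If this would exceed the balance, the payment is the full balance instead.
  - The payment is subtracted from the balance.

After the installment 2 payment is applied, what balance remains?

$1,049.98

# | Opening | Payment | End bal
1 | $3,701.72 | $1,325.87 | $2,375.85
2 | $2,375.85 | $1,325.87 | $1,049.98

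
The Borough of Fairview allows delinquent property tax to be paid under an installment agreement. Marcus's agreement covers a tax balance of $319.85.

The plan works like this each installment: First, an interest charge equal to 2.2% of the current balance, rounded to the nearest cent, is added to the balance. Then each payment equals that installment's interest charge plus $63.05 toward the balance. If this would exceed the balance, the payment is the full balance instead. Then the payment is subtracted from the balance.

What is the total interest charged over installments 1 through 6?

# | Opening | Interest | Payment | End bal
1 | $319.85 | $7.04 | $70.09 | $256.80
2 | $256.80 | $5.65 | $68.70 | $193.75
3 | $193.75 | $4.26 | $67.31 | $130.70
4 | $130.70 | $2.88 | $65.93 | $67.65
5 | $67.65 | $1.49 | $64.54 | $4.60
6 | $4.60 | $0.10 | $4.70 | $0.00
Total interest: $7.04 + $5.65 + $4.26 + $2.88 + $1.49 + $0.10 = $21.42

$21.42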